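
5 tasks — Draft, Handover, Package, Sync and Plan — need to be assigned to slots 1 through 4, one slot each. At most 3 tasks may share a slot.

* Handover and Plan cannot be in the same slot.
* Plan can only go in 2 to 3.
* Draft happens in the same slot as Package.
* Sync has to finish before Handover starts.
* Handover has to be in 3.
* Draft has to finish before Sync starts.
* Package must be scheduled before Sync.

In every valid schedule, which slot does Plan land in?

2

Plan's window is 2–3.
Handover is fixed at 3, and Plan can't share a slot with Handover.
So Plan must be 2.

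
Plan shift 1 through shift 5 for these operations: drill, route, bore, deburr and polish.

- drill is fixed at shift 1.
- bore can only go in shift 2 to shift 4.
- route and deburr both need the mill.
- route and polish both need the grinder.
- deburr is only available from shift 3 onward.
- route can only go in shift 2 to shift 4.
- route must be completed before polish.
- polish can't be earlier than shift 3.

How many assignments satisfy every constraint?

45

Splitting on route: it can be shift 2 (27), shift 3 (12), shift 4 (6). Listing each branch's schedules as (drill, bore, deburr, polish) by shift number:
route=shift 2: (1,2,3,3) (1,2,3,4) (1,2,3,5) (1,2,4,3) (1,2,4,4) (1,2,4,5) (1,2,5,3) (1,2,5,4) (1,2,5,5) (1,3,3,3) (1,3,3,4) (1,3,3,5) (1,3,4,3) (1,3,4,4) (1,3,4,5) (1,3,5,3) (1,3,5,4) (1,3,5,5) (1,4,3,3) (1,4,3,4) (1,4,3,5) (1,4,4,3) (1,4,4,4) (1,4,4,5) (1,4,5,3) (1,4,5,4) (1,4,5,5) — 27.
route=shift 3: (1,2,4,4) (1,2,4,5) (1,2,5,4) (1,2,5,5) (1,3,4,4) (1,3,4,5) (1,3,5,4) (1,3,5,5) (1,4,4,4) (1,4,4,5) (1,4,5,4) (1,4,5,5) — 12.
route=shift 4: (1,2,3,5) (1,2,5,5) (1,3,3,5) (1,3,5,5) (1,4,3,5) (1,4,5,5) — 6.
Summing: 27 + 12 + 6 = 45.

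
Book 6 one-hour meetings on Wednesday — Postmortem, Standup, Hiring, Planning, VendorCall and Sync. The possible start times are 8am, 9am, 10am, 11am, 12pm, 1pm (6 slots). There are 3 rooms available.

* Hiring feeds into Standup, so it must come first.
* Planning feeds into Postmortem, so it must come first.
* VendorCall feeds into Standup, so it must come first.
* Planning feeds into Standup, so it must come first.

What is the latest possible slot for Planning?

Downstream work caps Planning at 12pm.
Planning at 12pm is achievable: Standup -> 1pm; Postmortem -> 1pm; Hiring -> 8am; VendorCall -> 8am; Planning -> 12pm; Sync -> 8am.

12pm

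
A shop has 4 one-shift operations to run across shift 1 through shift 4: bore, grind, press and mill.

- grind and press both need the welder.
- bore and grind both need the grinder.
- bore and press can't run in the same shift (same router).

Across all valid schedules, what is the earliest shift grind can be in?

shift 1

grind at shift 1 is achievable: mill in shift 1; press in shift 3; grind in shift 1; bore in shift 2.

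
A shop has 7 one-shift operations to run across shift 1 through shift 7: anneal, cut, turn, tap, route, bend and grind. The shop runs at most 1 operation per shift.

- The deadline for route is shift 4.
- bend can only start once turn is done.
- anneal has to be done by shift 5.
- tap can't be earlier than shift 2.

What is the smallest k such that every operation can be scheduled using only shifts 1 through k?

7

The precedence chain requires at least 2 distinct shifts.
With at most 1 per shift and 7 operations, at least 7 shifts are needed.
7 works (last occupied shift: shift 7): for example route in shift 1, bend in shift 5, cut in shift 6, tap in shift 3, turn in shift 4, anneal in shift 2, grind in shift 7.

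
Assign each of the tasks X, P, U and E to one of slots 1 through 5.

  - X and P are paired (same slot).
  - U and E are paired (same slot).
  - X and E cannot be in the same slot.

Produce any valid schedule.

X=1, P=1, U=2, E=2

Checking: X(1) != E(2); U = E = 2; X = P = 1.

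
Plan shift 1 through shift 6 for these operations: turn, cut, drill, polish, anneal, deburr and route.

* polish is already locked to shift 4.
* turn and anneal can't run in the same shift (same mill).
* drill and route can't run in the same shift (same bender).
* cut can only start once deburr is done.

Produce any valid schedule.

route in shift 2; polish in shift 4; deburr in shift 1; turn in shift 1; cut in shift 2; drill in shift 1; anneal in shift 2

Checking: deburr(shift 1) before cut(shift 2); turn(shift 1) != anneal(shift 2); drill(shift 1) != route(shift 2); polish=shift 4 in [shift 4,shift 4].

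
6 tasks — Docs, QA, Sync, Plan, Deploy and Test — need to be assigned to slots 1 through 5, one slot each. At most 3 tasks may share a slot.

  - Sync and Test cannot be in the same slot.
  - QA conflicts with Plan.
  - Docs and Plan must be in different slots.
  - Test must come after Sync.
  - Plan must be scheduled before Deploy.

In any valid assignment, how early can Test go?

Precedence pushes Test to at least 2.
Test at 2 is achievable: Docs -> 2, QA -> 3, Plan -> 1, Test -> 2, Sync -> 1, Deploy -> 2.

2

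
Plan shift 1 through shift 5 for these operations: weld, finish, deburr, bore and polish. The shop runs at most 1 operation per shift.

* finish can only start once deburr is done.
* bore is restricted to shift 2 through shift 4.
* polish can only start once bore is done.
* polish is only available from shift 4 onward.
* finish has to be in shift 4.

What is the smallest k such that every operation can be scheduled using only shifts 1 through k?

5 shifts

The precedence chain requires at least 2 distinct shifts.
With at most 1 per shift and 5 operations, at least 5 shifts are needed.
finish can't be placed before shift 4, so the schedule must run through at least shift 4.
5 works (last occupied shift: shift 5): for example polish -> shift 5; deburr -> shift 1; weld -> shift 3; bore -> shift 2; finish -> shift 4.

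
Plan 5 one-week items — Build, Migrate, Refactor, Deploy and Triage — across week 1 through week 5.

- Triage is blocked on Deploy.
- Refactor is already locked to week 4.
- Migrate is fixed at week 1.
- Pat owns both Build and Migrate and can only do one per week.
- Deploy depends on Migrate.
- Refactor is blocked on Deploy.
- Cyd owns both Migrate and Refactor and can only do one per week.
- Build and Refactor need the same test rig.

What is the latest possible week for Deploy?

week 3

Precedence pushes Deploy to at least week 2; downstream work caps Deploy at week 3.
Deploy at week 3 is achievable: Deploy in week 3; Refactor in week 4; Migrate in week 1; Triage in week 4; Build in week 2.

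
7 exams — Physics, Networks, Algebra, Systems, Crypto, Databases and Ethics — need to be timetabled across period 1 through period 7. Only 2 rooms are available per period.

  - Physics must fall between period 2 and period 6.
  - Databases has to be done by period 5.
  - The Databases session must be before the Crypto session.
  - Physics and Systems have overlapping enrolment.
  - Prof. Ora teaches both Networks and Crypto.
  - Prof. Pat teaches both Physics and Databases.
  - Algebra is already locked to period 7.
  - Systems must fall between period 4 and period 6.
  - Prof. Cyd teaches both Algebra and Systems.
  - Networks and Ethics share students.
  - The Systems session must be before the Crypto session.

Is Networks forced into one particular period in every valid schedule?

No

Networks can be period 1 (e.g. Networks=period 1, Databases=period 1, Algebra=period 7, Ethics=period 2, Physics=period 2, Crypto=period 5, Systems=period 4) or period 2 (e.g. Systems=period 4, Crypto=period 5, Databases=period 1, Networks=period 2, Algebra=period 7, Ethics=period 1, Physics=period 2).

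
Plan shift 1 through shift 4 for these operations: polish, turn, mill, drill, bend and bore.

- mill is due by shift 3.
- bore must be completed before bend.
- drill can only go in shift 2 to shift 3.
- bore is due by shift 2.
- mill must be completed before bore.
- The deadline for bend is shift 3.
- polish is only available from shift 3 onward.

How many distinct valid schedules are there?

16

Splitting on polish: it can be shift 3 (8), shift 4 (8). Listing each branch's schedules as (turn, mill, drill, bend, bore) by shift number:
polish=shift 3: (1,1,2,3,2) (1,1,3,3,2) (2,1,2,3,2) (2,1,3,3,2) (3,1,2,3,2) (3,1,3,3,2) (4,1,2,3,2) (4,1,3,3,2) — 8.
polish=shift 4: (1,1,2,3,2) (1,1,3,3,2) (2,1,2,3,2) (2,1,3,3,2) (3,1,2,3,2) (3,1,3,3,2) (4,1,2,3,2) (4,1,3,3,2) — 8.
Summing: 8 + 8 = 16.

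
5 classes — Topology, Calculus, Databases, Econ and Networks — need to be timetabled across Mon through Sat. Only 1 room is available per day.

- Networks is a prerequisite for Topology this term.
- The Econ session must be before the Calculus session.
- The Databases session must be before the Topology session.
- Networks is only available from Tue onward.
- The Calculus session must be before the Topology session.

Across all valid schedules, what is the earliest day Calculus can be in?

Tue

Precedence pushes Calculus to at least Tue; downstream work caps Calculus at Fri.
Calculus at Tue is achievable: Topology in Fri; Econ in Mon; Networks in Wed; Databases in Thu; Calculus in Tue.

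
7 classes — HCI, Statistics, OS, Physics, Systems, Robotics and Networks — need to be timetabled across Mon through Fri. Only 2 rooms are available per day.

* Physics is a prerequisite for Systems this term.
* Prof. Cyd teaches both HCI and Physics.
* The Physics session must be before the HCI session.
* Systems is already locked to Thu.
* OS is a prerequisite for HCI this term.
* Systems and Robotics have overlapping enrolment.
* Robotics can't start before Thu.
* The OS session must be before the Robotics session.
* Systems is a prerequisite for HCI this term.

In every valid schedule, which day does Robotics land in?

Fri

Robotics's window is Thu–Fri.
Systems is fixed at Thu, and Robotics can't share a day with Systems.
So Robotics must be Fri.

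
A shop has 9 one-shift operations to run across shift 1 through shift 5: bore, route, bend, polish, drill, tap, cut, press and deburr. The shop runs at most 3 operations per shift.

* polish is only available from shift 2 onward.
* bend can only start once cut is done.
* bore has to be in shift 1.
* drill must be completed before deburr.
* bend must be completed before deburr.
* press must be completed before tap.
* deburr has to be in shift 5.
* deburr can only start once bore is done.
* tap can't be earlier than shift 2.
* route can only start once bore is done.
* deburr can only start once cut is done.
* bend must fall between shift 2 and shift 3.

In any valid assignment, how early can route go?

shift 2

Precedence pushes route to at least shift 2.
route at shift 2 is achievable: bore in shift 1; bend in shift 2; press in shift 1; drill in shift 3; polish in shift 3; cut in shift 1; route in shift 2; tap in shift 2; deburr in shift 5.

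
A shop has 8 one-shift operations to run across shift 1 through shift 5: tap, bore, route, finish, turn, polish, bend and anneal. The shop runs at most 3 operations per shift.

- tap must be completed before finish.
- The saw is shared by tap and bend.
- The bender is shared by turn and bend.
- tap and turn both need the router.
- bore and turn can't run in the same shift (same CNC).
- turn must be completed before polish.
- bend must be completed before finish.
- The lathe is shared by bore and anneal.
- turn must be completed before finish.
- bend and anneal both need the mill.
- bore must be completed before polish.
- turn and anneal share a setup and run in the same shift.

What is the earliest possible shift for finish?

Precedence pushes finish to at least shift 2.
finish at shift 4 is achievable: turn in shift 1; bend in shift 3; bore in shift 2; anneal in shift 1; tap in shift 2; finish in shift 4; polish in shift 3; route in shift 1.
Nothing earlier works — the conflict and capacity constraints rule out every shift before shift 4.

shift 4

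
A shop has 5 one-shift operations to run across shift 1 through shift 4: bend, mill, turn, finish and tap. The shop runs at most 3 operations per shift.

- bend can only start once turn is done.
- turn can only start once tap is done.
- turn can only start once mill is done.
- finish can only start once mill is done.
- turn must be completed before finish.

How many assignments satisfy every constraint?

8

Splitting on bend: it can be shift 3 (2), shift 4 (6). Listing each branch's schedules as (mill, turn, finish, tap) by shift number:
bend=shift 3: (1,2,3,1) (1,2,4,1) — 2.
bend=shift 4: (1,2,3,1) (1,2,4,1) (1,3,4,1) (1,3,4,2) (2,3,4,1) (2,3,4,2) — 6.
Summing: 2 + 6 = 8.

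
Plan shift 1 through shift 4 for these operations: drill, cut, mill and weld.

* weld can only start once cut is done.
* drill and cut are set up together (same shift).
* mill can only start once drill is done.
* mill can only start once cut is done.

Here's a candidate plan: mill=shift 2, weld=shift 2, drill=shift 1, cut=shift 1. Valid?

Valid

mill can only start once drill is done — holds.
drill and cut are set up together (same shift) — holds.
mill can only start once cut is done — holds.
weld can only start once cut is done — holds.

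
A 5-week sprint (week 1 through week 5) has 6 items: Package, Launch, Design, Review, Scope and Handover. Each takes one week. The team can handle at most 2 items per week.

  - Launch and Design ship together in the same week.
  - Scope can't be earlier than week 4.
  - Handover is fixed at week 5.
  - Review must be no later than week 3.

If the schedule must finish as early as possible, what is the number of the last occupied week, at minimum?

With at most 2 per week and 6 work items, at least 3 weeks are needed.
Handover can't be placed before week 5, so the schedule must run through at least week 5.
5 works (last occupied week: week 5): for example Scope=week 4; Handover=week 5; Review=week 1; Design=week 2; Package=week 1; Launch=week 2.

week 5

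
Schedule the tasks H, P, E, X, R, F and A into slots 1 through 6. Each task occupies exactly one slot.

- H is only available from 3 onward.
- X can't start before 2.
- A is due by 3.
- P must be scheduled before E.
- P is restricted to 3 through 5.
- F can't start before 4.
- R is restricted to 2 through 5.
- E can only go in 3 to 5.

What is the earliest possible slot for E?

E is available from 3; precedence pushes E to at least 4; E's own window allows nothing later than 5.
E at 4 is achievable: R=2; A=1; X=2; E=4; H=3; P=3; F=4.

4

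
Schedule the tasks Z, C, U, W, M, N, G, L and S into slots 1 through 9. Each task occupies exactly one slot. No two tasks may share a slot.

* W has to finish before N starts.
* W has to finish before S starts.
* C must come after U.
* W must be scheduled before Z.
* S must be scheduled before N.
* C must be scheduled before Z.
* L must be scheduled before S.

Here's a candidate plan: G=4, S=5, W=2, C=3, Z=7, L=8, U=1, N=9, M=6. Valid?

No — it violates: L must be scheduled before S

S must be scheduled before N — holds.
No two tasks may share a slot — holds.
W has to finish before S starts — holds.
W must be scheduled before Z — holds.
C must be scheduled before Z — holds.
C must come after U — holds.
W has to finish before N starts — holds.
L must be scheduled before S — violated.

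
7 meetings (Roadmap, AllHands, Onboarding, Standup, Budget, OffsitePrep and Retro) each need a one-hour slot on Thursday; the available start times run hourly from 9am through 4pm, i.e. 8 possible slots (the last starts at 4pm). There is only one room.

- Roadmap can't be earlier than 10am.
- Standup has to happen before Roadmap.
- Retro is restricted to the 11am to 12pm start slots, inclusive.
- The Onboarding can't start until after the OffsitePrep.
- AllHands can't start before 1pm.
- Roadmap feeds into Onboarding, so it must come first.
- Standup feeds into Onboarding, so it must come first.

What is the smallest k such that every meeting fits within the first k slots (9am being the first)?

The precedence chain requires at least 3 distinct slots.
With at most 1 per slot and 7 meetings, at least 7 slots are needed.
AllHands can't be placed before 1pm — that is slot 5 counting from 9am — so the schedule must run through at least 5 slots.
7 works (last occupied slot: 3pm): for example Roadmap in 10am, OffsitePrep in 12pm, Standup in 9am, Budget in 3pm, Retro in 11am, AllHands in 1pm, Onboarding in 2pm.

7 slots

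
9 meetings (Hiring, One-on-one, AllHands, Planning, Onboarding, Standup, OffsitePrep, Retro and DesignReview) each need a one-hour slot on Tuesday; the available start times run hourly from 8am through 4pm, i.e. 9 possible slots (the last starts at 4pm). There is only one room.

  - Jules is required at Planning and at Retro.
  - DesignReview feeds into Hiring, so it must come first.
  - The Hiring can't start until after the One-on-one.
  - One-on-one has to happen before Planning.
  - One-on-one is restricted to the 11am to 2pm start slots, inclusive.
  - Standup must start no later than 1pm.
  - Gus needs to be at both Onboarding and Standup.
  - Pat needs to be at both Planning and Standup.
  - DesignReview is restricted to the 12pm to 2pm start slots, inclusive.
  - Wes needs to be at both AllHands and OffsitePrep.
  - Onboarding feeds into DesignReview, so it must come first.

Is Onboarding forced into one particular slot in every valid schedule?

Onboarding can be 8am (e.g. One-on-one in 11am, DesignReview in 12pm, Standup in 9am, Planning in 2pm, AllHands in 10am, Onboarding in 8am, Retro in 4pm, OffsitePrep in 3pm, Hiring in 1pm) or 9am (e.g. Standup in 8am; Onboarding in 9am; One-on-one in 11am; Hiring in 1pm; OffsitePrep in 3pm; Planning in 2pm; AllHands in 10am; Retro in 4pm; DesignReview in 12pm).

No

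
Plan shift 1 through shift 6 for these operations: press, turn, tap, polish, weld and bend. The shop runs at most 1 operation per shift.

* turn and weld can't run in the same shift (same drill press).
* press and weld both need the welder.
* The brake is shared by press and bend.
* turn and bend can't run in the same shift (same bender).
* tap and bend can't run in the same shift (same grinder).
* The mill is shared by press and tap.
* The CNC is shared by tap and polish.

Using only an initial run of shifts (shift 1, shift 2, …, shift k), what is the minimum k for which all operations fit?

With at most 1 per shift and 6 operations, at least 6 shifts are needed.
6 works (last occupied shift: shift 6): for example weld in shift 5; turn in shift 2; press in shift 1; tap in shift 3; polish in shift 4; bend in shift 6.

6 shifts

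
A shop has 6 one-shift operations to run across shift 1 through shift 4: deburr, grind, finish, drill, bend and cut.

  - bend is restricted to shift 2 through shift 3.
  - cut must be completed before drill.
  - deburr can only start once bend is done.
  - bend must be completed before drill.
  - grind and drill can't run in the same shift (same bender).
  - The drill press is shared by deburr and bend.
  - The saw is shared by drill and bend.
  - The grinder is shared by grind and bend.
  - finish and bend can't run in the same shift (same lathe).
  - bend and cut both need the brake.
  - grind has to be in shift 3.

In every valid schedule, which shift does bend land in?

shift 2

bend's window is shift 2–shift 3.
grind is fixed at shift 3, and bend can't share a shift with grind.
So bend must be shift 2.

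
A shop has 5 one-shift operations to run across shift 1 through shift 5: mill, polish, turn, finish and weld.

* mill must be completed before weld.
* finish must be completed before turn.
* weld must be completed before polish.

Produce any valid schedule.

mill in shift 1, turn in shift 2, weld in shift 2, finish in shift 1, polish in shift 3

Checking: mill(shift 1) before weld(shift 2); weld(shift 2) before polish(shift 3); finish(shift 1) before turn(shift 2).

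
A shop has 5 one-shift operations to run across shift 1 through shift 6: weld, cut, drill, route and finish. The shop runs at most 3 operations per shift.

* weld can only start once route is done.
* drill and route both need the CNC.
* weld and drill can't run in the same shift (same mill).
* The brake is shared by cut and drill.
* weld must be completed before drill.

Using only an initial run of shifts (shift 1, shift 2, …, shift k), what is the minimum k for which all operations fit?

The precedence chain requires at least 3 distinct shifts.
With at most 3 per shift and 5 operations, at least 2 shifts are needed.
3 works (last occupied shift: shift 3): for example weld -> shift 2, route -> shift 1, drill -> shift 3, cut -> shift 1, finish -> shift 1.

3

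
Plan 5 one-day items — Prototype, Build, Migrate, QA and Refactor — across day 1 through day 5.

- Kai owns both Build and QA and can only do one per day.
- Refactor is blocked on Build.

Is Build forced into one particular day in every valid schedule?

Build can be day 1 (e.g. Refactor -> day 2; Build -> day 1; Prototype -> day 1; QA -> day 2; Migrate -> day 1) or day 2 (e.g. QA=day 1, Refactor=day 3, Migrate=day 1, Prototype=day 1, Build=day 2).

No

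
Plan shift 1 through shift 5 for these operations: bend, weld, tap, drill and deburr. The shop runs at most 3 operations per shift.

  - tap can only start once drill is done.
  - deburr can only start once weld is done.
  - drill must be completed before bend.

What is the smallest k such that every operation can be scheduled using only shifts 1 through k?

The precedence chain requires at least 2 distinct shifts.
With at most 3 per shift and 5 operations, at least 2 shifts are needed.
2 works (last occupied shift: shift 2): for example deburr -> shift 2, weld -> shift 1, drill -> shift 1, tap -> shift 2, bend -> shift 2.

2 shifts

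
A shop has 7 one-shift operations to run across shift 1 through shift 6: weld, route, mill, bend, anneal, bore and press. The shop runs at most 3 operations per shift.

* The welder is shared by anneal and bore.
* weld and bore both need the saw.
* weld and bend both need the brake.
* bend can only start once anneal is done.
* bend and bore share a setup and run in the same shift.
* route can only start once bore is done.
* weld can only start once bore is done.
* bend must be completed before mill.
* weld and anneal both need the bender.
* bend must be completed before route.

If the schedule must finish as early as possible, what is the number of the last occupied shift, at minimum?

The precedence chain requires at least 3 distinct shifts.
With at most 3 per shift and 7 operations, at least 3 shifts are needed.
3 works (last occupied shift: shift 3): for example anneal in shift 1, mill in shift 3, bend in shift 2, press in shift 1, weld in shift 3, bore in shift 2, route in shift 3.

shift 3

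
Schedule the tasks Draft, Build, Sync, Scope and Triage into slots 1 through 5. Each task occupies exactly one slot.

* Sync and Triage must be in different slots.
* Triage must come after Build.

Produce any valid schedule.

Sync=1; Build=1; Draft=1; Triage=2; Scope=1

Checking: Build(1) before Triage(2); Sync(1) != Triage(2).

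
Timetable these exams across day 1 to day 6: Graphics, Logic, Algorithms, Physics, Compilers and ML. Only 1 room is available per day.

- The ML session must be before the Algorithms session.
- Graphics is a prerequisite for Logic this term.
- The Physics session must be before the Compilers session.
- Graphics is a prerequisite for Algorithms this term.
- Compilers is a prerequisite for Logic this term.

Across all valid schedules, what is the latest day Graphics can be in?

day 4

Downstream work caps Graphics at day 5.
Graphics at day 4 is achievable: Compilers -> day 2, ML -> day 3, Logic -> day 5, Graphics -> day 4, Physics -> day 1, Algorithms -> day 6.
Nothing later works — the capacity limit rule out every day after day 4.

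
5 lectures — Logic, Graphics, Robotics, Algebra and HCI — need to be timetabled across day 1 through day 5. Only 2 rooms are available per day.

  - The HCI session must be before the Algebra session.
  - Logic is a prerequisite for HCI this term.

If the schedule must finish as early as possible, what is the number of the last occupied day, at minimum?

3

The precedence chain requires at least 3 distinct days.
With at most 2 per day and 5 lectures, at least 3 days are needed.
3 works (last occupied day: day 3): for example HCI -> day 2, Robotics -> day 2, Logic -> day 1, Algebra -> day 3, Graphics -> day 1.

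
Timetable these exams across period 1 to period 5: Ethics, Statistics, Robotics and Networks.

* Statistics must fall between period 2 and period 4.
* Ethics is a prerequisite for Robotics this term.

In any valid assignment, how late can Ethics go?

period 4

Downstream work caps Ethics at period 4.
Ethics at period 4 is achievable: Robotics -> period 5, Networks -> period 1, Statistics -> period 2, Ethics -> period 4.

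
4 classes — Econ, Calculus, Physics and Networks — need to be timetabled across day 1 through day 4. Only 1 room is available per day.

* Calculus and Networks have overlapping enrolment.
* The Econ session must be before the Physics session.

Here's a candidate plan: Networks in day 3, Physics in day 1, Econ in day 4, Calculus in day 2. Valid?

Invalid. The Econ session must be before the Physics session.

Calculus and Networks have overlapping enrolment — holds.
The Econ session must be before the Physics session — violated.
Only 1 room is available per day — holds.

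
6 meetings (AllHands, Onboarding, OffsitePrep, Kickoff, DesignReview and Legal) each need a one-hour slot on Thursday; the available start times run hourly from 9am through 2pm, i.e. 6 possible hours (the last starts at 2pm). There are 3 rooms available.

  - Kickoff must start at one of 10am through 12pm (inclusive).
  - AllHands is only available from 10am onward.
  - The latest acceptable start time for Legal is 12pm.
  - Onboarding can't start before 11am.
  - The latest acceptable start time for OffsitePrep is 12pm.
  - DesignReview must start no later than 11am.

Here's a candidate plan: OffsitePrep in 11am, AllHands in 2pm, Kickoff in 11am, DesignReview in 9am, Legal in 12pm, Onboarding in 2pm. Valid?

Yes

Kickoff must start at one of 10am through 12pm (inclusive) — holds.
The latest acceptable start time for Legal is 12pm — holds.
The latest acceptable start time for OffsitePrep is 12pm — holds.
Onboarding can't start before 11am — holds.
There are 3 rooms available — holds.
AllHands is only available from 10am onward — holds.
DesignReview must start no later than 11am — holds.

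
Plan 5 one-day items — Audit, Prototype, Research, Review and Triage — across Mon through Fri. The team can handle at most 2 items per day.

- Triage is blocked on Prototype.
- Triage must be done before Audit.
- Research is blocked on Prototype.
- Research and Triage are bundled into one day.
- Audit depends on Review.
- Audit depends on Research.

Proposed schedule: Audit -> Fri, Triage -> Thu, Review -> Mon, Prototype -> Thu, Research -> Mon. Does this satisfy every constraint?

No. Research is blocked on Prototype is not satisfied.

Audit depends on Research — holds.
Research and Triage are bundled into one day — violated.
Audit depends on Review — holds.
Research is blocked on Prototype — violated.
Triage must be done before Audit — holds.
The team can handle at most 2 items per day — holds.
Triage is blocked on Prototype — violated.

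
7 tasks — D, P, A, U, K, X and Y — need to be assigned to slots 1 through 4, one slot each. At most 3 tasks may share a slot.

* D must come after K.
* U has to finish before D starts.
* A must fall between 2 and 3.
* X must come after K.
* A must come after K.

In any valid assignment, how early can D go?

Precedence pushes D to at least 2.
D at 2 is achievable: A -> 2; U -> 1; K -> 1; P -> 1; X -> 2; Y -> 3; D -> 2.

2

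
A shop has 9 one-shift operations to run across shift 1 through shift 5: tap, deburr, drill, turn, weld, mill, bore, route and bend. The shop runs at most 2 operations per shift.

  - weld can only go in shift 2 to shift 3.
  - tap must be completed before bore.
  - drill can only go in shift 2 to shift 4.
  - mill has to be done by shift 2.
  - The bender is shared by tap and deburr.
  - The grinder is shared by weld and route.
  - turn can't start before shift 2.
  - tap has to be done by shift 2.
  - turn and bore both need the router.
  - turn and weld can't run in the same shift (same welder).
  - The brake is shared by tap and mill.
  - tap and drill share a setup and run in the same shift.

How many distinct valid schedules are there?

60

Splitting on deburr: it can be shift 1 (14), shift 3 (12), shift 4 (17), shift 5 (17). Listing each branch's schedules as (tap, drill, turn, weld, mill, bore, route, bend) by shift number:
deburr=shift 1: (2,2,4,3,1,3,4,5) (2,2,4,3,1,3,5,4) (2,2,4,3,1,3,5,5) (2,2,4,3,1,5,4,3) (2,2,4,3,1,5,4,5) (2,2,4,3,1,5,5,3) (2,2,4,3,1,5,5,4) (2,2,5,3,1,3,4,4) (2,2,5,3,1,3,4,5) (2,2,5,3,1,3,5,4) (2,2,5,3,1,4,4,3) (2,2,5,3,1,4,4,5) (2,2,5,3,1,4,5,3) (2,2,5,3,1,4,5,4) — 14.
deburr=shift 3: (2,2,4,3,1,5,1,4) (2,2,4,3,1,5,1,5) (2,2,4,3,1,5,4,1) (2,2,4,3,1,5,4,5) (2,2,4,3,1,5,5,1) (2,2,4,3,1,5,5,4) (2,2,5,3,1,4,1,4) (2,2,5,3,1,4,1,5) (2,2,5,3,1,4,4,1) (2,2,5,3,1,4,4,5) (2,2,5,3,1,4,5,1) (2,2,5,3,1,4,5,4) — 12.
deburr=shift 4: (2,2,4,3,1,3,1,5) (2,2,4,3,1,3,5,1) (2,2,4,3,1,3,5,5) (2,2,4,3,1,5,1,3) (2,2,4,3,1,5,1,5) (2,2,4,3,1,5,5,1) (2,2,4,3,1,5,5,3) (2,2,5,3,1,3,1,4) (2,2,5,3,1,3,1,5) (2,2,5,3,1,3,4,1) (2,2,5,3,1,3,4,5) (2,2,5,3,1,3,5,1) (2,2,5,3,1,3,5,4) (2,2,5,3,1,4,1,3) (2,2,5,3,1,4,1,5) (2,2,5,3,1,4,5,1) (2,2,5,3,1,4,5,3) — 17.
deburr=shift 5: (2,2,4,3,1,3,1,4) (2,2,4,3,1,3,1,5) (2,2,4,3,1,3,4,1) (2,2,4,3,1,3,4,5) (2,2,4,3,1,3,5,1) (2,2,4,3,1,3,5,4) (2,2,4,3,1,5,1,3) (2,2,4,3,1,5,1,4) (2,2,4,3,1,5,4,1) (2,2,4,3,1,5,4,3) (2,2,5,3,1,3,1,4) (2,2,5,3,1,3,4,1) (2,2,5,3,1,3,4,4) (2,2,5,3,1,4,1,3) (2,2,5,3,1,4,1,4) (2,2,5,3,1,4,4,1) (2,2,5,3,1,4,4,3) — 17.
Summing: 14 + 12 + 17 + 17 = 60.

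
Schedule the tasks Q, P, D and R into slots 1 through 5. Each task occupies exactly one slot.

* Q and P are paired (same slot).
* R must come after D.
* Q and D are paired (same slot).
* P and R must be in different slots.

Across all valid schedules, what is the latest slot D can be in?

4

Downstream work caps D at 4.
D at 4 is achievable: D -> 4; P -> 4; Q -> 4; R -> 5.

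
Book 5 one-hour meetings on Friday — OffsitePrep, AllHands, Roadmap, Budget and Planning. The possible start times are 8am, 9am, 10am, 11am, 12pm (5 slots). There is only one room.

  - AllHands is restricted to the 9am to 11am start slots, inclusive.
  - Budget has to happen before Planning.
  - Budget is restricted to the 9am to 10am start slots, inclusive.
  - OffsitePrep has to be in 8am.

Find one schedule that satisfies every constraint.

Planning -> 11am; OffsitePrep -> 8am; AllHands -> 10am; Budget -> 9am; Roadmap -> 12pm

Checking: Budget(9am) before Planning(11am); Budget=9am in [9am,10am]; AllHands=10am in [9am,11am]; OffsitePrep=8am in [8am,8am]; max 1 per slot (cap 1).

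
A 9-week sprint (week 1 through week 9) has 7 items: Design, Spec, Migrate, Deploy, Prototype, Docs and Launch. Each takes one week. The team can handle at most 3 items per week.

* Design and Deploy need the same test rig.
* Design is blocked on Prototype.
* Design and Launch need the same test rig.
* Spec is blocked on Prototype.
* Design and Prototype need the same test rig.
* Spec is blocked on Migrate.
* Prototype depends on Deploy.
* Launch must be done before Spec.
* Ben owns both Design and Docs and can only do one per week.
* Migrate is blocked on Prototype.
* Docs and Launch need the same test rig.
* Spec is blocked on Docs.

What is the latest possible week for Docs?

Downstream work caps Docs at week 8.
Docs at week 8 is achievable: Prototype in week 2; Docs in week 8; Launch in week 1; Spec in week 9; Deploy in week 1; Migrate in week 3; Design in week 3.

week 8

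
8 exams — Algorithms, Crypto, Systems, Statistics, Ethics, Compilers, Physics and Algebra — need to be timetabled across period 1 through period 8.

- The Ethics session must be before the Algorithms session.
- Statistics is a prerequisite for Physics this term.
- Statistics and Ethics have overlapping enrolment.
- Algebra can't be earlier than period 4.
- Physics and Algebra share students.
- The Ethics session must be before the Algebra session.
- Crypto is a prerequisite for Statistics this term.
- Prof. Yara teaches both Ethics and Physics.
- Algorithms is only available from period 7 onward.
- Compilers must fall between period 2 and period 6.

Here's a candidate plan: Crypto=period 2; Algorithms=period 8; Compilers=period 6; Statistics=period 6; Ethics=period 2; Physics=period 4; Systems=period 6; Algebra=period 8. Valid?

No — it violates: Statistics is a prerequisite for Physics this term

Compilers must fall between period 2 and period 6 — holds.
Algebra can't be earlier than period 4 — holds.
Physics and Algebra share students — holds.
Statistics and Ethics have overlapping enrolment — holds.
Prof. Yara teaches both Ethics and Physics — holds.
The Ethics session must be before the Algebra session — holds.
Statistics is a prerequisite for Physics this term — violated.
Crypto is a prerequisite for Statistics this term — holds.
The Ethics session must be before the Algorithms session — holds.
Algorithms is only available from period 7 onward — holds.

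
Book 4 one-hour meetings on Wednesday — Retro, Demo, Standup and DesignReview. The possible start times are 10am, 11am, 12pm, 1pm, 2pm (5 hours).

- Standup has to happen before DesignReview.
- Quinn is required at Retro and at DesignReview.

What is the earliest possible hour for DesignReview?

11am

Precedence pushes DesignReview to at least 11am.
DesignReview at 11am is achievable: Demo=10am, Retro=10am, Standup=10am, DesignReview=11am.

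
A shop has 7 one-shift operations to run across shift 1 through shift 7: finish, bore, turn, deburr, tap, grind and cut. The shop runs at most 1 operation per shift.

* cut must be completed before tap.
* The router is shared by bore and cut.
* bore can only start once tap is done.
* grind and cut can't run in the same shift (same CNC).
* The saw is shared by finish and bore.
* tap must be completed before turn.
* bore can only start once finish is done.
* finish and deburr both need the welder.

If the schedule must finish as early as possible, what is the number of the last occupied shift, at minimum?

The precedence chain requires at least 3 distinct shifts.
With at most 1 per shift and 7 operations, at least 7 shifts are needed.
7 works (last occupied shift: shift 7): for example deburr in shift 6, finish in shift 3, grind in shift 7, turn in shift 5, tap in shift 2, cut in shift 1, bore in shift 4.

shift 7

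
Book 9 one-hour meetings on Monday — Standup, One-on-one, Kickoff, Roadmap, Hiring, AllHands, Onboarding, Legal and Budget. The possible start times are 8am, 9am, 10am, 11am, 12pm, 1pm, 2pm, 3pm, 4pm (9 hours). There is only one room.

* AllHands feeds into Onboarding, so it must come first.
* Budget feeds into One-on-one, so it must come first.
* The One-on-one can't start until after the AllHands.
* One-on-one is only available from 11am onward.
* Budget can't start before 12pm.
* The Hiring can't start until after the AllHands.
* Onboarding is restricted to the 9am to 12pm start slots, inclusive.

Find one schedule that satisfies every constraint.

Roadmap in 3pm; Standup in 11am; AllHands in 8am; Hiring in 10am; Kickoff in 2pm; Budget in 12pm; Legal in 4pm; Onboarding in 9am; One-on-one in 1pm

Checking: AllHands(8am) before One-on-one(1pm); AllHands(8am) before Onboarding(9am); AllHands(8am) before Hiring(10am); Budget(12pm) before One-on-one(1pm); Onboarding=9am in [9am,12pm]; Budget=12pm in [12pm,4pm]; One-on-one=1pm in [11am,4pm]; max 1 per hour (cap 1).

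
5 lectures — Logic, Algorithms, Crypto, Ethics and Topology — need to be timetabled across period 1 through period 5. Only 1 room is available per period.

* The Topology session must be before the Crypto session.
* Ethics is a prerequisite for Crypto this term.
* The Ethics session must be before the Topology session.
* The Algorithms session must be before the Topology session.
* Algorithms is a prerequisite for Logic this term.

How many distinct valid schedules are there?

7

Splitting on Logic: it can be period 2 (1), period 3 (2), period 4 (2), period 5 (2). Listing each branch's schedules as (Algorithms, Crypto, Ethics, Topology) by period number:
Logic=period 2: (1,5,3,4) — 1.
Logic=period 3: (1,5,2,4) (2,5,1,4) — 2.
Logic=period 4: (1,5,2,3) (2,5,1,3) — 2.
Logic=period 5: (1,4,2,3) (2,4,1,3) — 2.
Summing: 1 + 2 + 2 + 2 = 7.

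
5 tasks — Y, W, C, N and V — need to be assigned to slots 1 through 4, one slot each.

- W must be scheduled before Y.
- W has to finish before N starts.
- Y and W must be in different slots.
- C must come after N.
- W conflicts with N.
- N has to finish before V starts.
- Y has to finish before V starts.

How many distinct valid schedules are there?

9

Splitting on Y: it can be 2 (5), 3 (4). Listing each branch's schedules as (W, C, N, V):
Y=2: (1,3,2,3) (1,3,2,4) (1,4,2,3) (1,4,2,4) (1,4,3,4) — 5.
Y=3: (1,3,2,4) (1,4,2,4) (1,4,3,4) (2,4,3,4) — 4.
Summing: 5 + 4 = 9.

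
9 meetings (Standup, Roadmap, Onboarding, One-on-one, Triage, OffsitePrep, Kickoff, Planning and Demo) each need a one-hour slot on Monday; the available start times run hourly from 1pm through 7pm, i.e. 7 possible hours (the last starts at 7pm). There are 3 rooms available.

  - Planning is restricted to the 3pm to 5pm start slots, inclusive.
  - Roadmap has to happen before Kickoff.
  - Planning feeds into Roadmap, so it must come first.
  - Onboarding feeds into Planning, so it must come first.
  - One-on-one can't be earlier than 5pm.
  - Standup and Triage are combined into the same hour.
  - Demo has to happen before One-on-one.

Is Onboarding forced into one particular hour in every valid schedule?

No

Onboarding can be 1pm (e.g. Standup=2pm, One-on-one=5pm, OffsitePrep=1pm, Demo=1pm, Kickoff=5pm, Triage=2pm, Onboarding=1pm, Roadmap=4pm, Planning=3pm) or 2pm (e.g. One-on-one in 5pm, Triage in 1pm, Demo in 1pm, OffsitePrep in 2pm, Roadmap in 4pm, Planning in 3pm, Standup in 1pm, Kickoff in 5pm, Onboarding in 2pm).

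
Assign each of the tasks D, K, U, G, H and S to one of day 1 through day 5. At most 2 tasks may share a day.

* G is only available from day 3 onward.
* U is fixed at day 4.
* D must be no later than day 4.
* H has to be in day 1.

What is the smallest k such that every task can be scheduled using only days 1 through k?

With at most 2 per day and 6 tasks, at least 3 days are needed.
U can't be placed before day 4, so the schedule must run through at least day 4.
4 works (last occupied day: day 4): for example G=day 3; U=day 4; K=day 2; S=day 2; D=day 1; H=day 1.

4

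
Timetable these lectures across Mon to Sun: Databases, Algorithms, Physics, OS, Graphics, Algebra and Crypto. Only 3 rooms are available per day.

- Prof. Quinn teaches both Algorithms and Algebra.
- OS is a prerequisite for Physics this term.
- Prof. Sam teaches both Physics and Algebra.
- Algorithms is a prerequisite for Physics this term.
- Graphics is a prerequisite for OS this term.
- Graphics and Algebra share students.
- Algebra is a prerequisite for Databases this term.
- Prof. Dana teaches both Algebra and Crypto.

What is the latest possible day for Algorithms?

Downstream work caps Algorithms at Sat.
Algorithms at Sat is achievable: Crypto -> Mon; Physics -> Sun; Graphics -> Mon; Algebra -> Tue; Databases -> Wed; OS -> Tue; Algorithms -> Sat.

Sat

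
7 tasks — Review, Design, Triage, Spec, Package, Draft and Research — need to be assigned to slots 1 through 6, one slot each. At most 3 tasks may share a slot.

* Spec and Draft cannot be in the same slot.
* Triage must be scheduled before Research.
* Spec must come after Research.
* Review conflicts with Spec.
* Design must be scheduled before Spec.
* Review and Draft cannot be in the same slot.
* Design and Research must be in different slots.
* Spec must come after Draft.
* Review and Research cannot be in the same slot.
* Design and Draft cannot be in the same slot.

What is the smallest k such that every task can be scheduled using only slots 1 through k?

3

The precedence chain requires at least 3 distinct slots.
With at most 3 per slot and 7 tasks, at least 3 slots are needed.
3 works (last occupied slot: 3): for example Spec in 3; Package in 2; Review in 1; Design in 1; Draft in 2; Research in 2; Triage in 1.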